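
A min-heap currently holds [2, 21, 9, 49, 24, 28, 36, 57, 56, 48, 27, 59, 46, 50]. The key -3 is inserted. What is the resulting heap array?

append -3 at index 14 → [2, 21, 9, 49, 24, 28, 36, 57, 56, 48, 27, 59, 46, 50, -3]
-3 < parent 36 at index 6, swap → [2, 21, 9, 49, 24, 28, -3, 57, 56, 48, 27, 59, 46, 50, 36]
-3 < parent 9 at index 2, swap → [2, 21, -3, 49, 24, 28, 9, 57, 56, 48, 27, 59, 46, 50, 36]
-3 < parent 2 at index 0, swap → [-3, 21, 2, 49, 24, 28, 9, 57, 56, 48, 27, 59, 46, 50, 36]

[-3, 21, 2, 49, 24, 28, 9, 57, 56, 48, 27, 59, 46, 50, 36]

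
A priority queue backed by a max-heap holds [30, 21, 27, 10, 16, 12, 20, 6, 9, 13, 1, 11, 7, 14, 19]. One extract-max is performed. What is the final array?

remove root 30; move last element 19 to root → [19, 21, 27, 10, 16, 12, 20, 6, 9, 13, 1, 11, 7, 14]
19 vs larger child 27 at index 2, swap → [27, 21, 19, 10, 16, 12, 20, 6, 9, 13, 1, 11, 7, 14]
19 vs larger child 20 at index 6, swap → [27, 21, 20, 10, 16, 12, 19, 6, 9, 13, 1, 11, 7, 14]

[27, 21, 20, 10, 16, 12, 19, 6, 9, 13, 1, 11, 7, 14]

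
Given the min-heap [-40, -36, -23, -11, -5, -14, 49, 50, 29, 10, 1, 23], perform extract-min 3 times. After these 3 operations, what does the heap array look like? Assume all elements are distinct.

[-14, -11, 1, 23, -5, 10, 49, 50, 29]

extract-min #1 returns -40:
  remove root -40; move last element 23 to root → [23, -36, -23, -11, -5, -14, 49, 50, 29, 10, 1]
  23 vs smaller child -36 at index 1, swap → [-36, 23, -23, -11, -5, -14, 49, 50, 29, 10, 1]
  23 vs smaller child -11 at index 3, swap → [-36, -11, -23, 23, -5, -14, 49, 50, 29, 10, 1]
extract-min #2 returns -36:
  remove root -36; move last element 1 to root → [1, -11, -23, 23, -5, -14, 49, 50, 29, 10]
  1 vs smaller child -23 at index 2, swap → [-23, -11, 1, 23, -5, -14, 49, 50, 29, 10]
  1 vs smaller child -14 at index 5, swap → [-23, -11, -14, 23, -5, 1, 49, 50, 29, 10]
extract-min #3 returns -23:
  remove root -23; move last element 10 to root → [10, -11, -14, 23, -5, 1, 49, 50, 29]
  10 vs smaller child -14 at index 2, swap → [-14, -11, 10, 23, -5, 1, 49, 50, 29]
  10 vs smaller child 1 at index 5, swap → [-14, -11, 1, 23, -5, 10, 49, 50, 29]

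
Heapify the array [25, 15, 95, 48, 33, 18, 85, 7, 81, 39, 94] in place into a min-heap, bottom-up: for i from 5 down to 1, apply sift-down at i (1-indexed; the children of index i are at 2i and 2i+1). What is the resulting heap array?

sift down from index 5: already satisfies heap property
sift down from index 4:
  48 vs smaller child 7 at index 8, swap → [25, 15, 95, 7, 33, 18, 85, 48, 81, 39, 94]
sift down from index 3:
  95 vs smaller child 18 at index 6, swap → [25, 15, 18, 7, 33, 95, 85, 48, 81, 39, 94]
sift down from index 2:
  15 vs smaller child 7 at index 4, swap → [25, 7, 18, 15, 33, 95, 85, 48, 81, 39, 94]
sift down from index 1:
  25 vs smaller child 7 at index 2, swap → [7, 25, 18, 15, 33, 95, 85, 48, 81, 39, 94]
  25 vs smaller child 15 at index 4, swap → [7, 15, 18, 25, 33, 95, 85, 48, 81, 39, 94]

[7, 15, 18, 25, 33, 95, 85, 48, 81, 39, 94]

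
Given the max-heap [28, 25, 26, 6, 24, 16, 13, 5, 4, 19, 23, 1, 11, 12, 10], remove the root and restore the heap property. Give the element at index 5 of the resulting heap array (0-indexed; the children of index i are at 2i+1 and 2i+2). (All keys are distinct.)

remove root 28; move last element 10 to root → [10, 25, 26, 6, 24, 16, 13, 5, 4, 19, 23, 1, 11, 12]
10 vs larger child 26 at index 2, swap → [26, 25, 10, 6, 24, 16, 13, 5, 4, 19, 23, 1, 11, 12]
10 vs larger child 16 at index 5, swap → [26, 25, 16, 6, 24, 10, 13, 5, 4, 19, 23, 1, 11, 12]
10 vs larger child 11 at index 12, swap → [26, 25, 16, 6, 24, 11, 13, 5, 4, 19, 23, 1, 10, 12]
resulting array: [26, 25, 16, 6, 24, 11, 13, 5, 4, 19, 23, 1, 10, 12]

11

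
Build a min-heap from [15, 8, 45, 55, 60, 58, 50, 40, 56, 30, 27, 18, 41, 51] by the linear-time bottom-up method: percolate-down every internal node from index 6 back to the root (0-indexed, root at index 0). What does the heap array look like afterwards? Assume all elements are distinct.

sift down from index 6: already satisfies heap property
sift down from index 5:
  58 vs smaller child 18 at index 11, swap → [15, 8, 45, 55, 60, 18, 50, 40, 56, 30, 27, 58, 41, 51]
sift down from index 4:
  60 vs smaller child 27 at index 10, swap → [15, 8, 45, 55, 27, 18, 50, 40, 56, 30, 60, 58, 41, 51]
sift down from index 3:
  55 vs smaller child 40 at index 7, swap → [15, 8, 45, 40, 27, 18, 50, 55, 56, 30, 60, 58, 41, 51]
sift down from index 2:
  45 vs smaller child 18 at index 5, swap → [15, 8, 18, 40, 27, 45, 50, 55, 56, 30, 60, 58, 41, 51]
  45 vs smaller child 41 at index 12, swap → [15, 8, 18, 40, 27, 41, 50, 55, 56, 30, 60, 58, 45, 51]
sift down from index 1: already satisfies heap property
sift down from index 0:
  15 vs smaller child 8 at index 1, swap → [8, 15, 18, 40, 27, 41, 50, 55, 56, 30, 60, 58, 45, 51]

[8, 15, 18, 40, 27, 41, 50, 55, 56, 30, 60, 58, 45, 51]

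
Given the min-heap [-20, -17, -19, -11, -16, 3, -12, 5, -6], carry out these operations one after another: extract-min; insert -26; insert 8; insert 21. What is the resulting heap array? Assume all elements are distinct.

[-26, -19, -12, -17, -16, 3, -6, 5, -11, 8, 21]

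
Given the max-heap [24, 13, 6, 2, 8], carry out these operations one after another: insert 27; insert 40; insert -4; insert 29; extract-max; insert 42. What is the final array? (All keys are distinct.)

insert 27:
  append 27 at index 5 → [24, 13, 6, 2, 8, 27]
  27 > parent 6 at index 2, swap → [24, 13, 27, 2, 8, 6]
  27 > parent 24 at index 0, swap → [27, 13, 24, 2, 8, 6]
insert 40:
  append 40 at index 6 → [27, 13, 24, 2, 8, 6, 40]
  40 > parent 24 at index 2, swap → [27, 13, 40, 2, 8, 6, 24]
  40 > parent 27 at index 0, swap → [40, 13, 27, 2, 8, 6, 24]
insert -4:
  append -4 at index 7 → [40, 13, 27, 2, 8, 6, 24, -4] (no swap needed)
insert 29:
  append 29 at index 8 → [40, 13, 27, 2, 8, 6, 24, -4, 29]
  29 > parent 2 at index 3, swap → [40, 13, 27, 29, 8, 6, 24, -4, 2]
  29 > parent 13 at index 1, swap → [40, 29, 27, 13, 8, 6, 24, -4, 2]
extract-max → returns 40:
  remove root 40; move last element 2 to root → [2, 29, 27, 13, 8, 6, 24, -4]
  2 vs larger child 29 at index 1, swap → [29, 2, 27, 13, 8, 6, 24, -4]
  2 vs larger child 13 at index 3, swap → [29, 13, 27, 2, 8, 6, 24, -4]
insert 42:
  append 42 at index 8 → [29, 13, 27, 2, 8, 6, 24, -4, 42]
  42 > parent 2 at index 3, swap → [29, 13, 27, 42, 8, 6, 24, -4, 2]
  42 > parent 13 at index 1, swap → [29, 42, 27, 13, 8, 6, 24, -4, 2]
  42 > parent 29 at index 0, swap → [42, 29, 27, 13, 8, 6, 24, -4, 2]

[42, 29, 27, 13, 8, 6, 24, -4, 2]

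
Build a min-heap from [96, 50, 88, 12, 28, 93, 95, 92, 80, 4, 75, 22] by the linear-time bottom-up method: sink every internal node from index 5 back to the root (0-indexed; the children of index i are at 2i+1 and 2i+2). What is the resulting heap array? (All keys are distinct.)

sift down from index 5:
  93 vs only child 22 at index 11, swap → [96, 50, 88, 12, 28, 22, 95, 92, 80, 4, 75, 93]
sift down from index 4:
  28 vs smaller child 4 at index 9, swap → [96, 50, 88, 12, 4, 22, 95, 92, 80, 28, 75, 93]
sift down from index 3: already satisfies heap property
sift down from index 2:
  88 vs smaller child 22 at index 5, swap → [96, 50, 22, 12, 4, 88, 95, 92, 80, 28, 75, 93]
sift down from index 1:
  50 vs smaller child 4 at index 4, swap → [96, 4, 22, 12, 50, 88, 95, 92, 80, 28, 75, 93]
  50 vs smaller child 28 at index 9, swap → [96, 4, 22, 12, 28, 88, 95, 92, 80, 50, 75, 93]
sift down from index 0:
  96 vs smaller child 4 at index 1, swap → [4, 96, 22, 12, 28, 88, 95, 92, 80, 50, 75, 93]
  96 vs smaller child 12 at index 3, swap → [4, 12, 22, 96, 28, 88, 95, 92, 80, 50, 75, 93]
  96 vs smaller child 80 at index 8, swap → [4, 12, 22, 80, 28, 88, 95, 92, 96, 50, 75, 93]

[4, 12, 22, 80, 28, 88, 95, 92, 96, 50, 75, 93]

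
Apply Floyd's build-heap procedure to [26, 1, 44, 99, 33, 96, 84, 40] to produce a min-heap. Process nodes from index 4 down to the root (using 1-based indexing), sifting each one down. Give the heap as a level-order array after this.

sift down from index 4:
  99 vs only child 40 at index 8, swap → [26, 1, 44, 40, 33, 96, 84, 99]
sift down from index 3: already satisfies heap property
sift down from index 2: already satisfies heap property
sift down from index 1:
  26 vs smaller child 1 at index 2, swap → [1, 26, 44, 40, 33, 96, 84, 99]

[1, 26, 44, 40, 33, 96, 84, 99]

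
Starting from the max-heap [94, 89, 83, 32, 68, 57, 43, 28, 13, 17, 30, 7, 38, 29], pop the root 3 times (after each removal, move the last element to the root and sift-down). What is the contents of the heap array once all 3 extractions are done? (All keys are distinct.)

[68, 32, 57, 28, 30, 38, 43, 7, 13, 17, 29]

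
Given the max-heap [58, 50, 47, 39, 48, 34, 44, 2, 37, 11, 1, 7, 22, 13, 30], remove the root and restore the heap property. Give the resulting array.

remove root 58; move last element 30 to root → [30, 50, 47, 39, 48, 34, 44, 2, 37, 11, 1, 7, 22, 13]
30 vs larger child 50 at index 1, swap → [50, 30, 47, 39, 48, 34, 44, 2, 37, 11, 1, 7, 22, 13]
30 vs larger child 48 at index 4, swap → [50, 48, 47, 39, 30, 34, 44, 2, 37, 11, 1, 7, 22, 13]

[50, 48, 47, 39, 30, 34, 44, 2, 37, 11, 1, 7, 22, 13]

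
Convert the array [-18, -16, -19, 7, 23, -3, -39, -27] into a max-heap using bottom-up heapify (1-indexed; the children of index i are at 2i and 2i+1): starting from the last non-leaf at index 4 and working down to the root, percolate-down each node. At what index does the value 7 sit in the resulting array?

2

sift down from index 4: already satisfies heap property
sift down from index 3:
  -19 vs larger child -3 at index 6, swap → [-18, -16, -3, 7, 23, -19, -39, -27]
sift down from index 2:
  -16 vs larger child 23 at index 5, swap → [-18, 23, -3, 7, -16, -19, -39, -27]
sift down from index 1:
  -18 vs larger child 23 at index 2, swap → [23, -18, -3, 7, -16, -19, -39, -27]
  -18 vs larger child 7 at index 4, swap → [23, 7, -3, -18, -16, -19, -39, -27]
resulting array: [23, 7, -3, -18, -16, -19, -39, -27]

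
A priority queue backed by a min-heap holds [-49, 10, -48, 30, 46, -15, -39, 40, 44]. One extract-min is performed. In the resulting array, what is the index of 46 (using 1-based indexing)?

5

remove root -49; move last element 44 to root → [44, 10, -48, 30, 46, -15, -39, 40]
44 vs smaller child -48 at index 3, swap → [-48, 10, 44, 30, 46, -15, -39, 40]
44 vs smaller child -39 at index 7, swap → [-48, 10, -39, 30, 46, -15, 44, 40]
resulting array: [-48, 10, -39, 30, 46, -15, 44, 40]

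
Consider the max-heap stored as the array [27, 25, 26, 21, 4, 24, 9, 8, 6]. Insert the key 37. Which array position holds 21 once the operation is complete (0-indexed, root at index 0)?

3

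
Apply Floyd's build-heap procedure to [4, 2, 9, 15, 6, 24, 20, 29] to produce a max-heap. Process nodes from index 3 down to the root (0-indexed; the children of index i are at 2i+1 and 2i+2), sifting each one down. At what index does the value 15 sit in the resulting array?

1

sift down from index 3:
  15 vs only child 29 at index 7, swap → [4, 2, 9, 29, 6, 24, 20, 15]
sift down from index 2:
  9 vs larger child 24 at index 5, swap → [4, 2, 24, 29, 6, 9, 20, 15]
sift down from index 1:
  2 vs larger child 29 at index 3, swap → [4, 29, 24, 2, 6, 9, 20, 15]
  2 vs only child 15 at index 7, swap → [4, 29, 24, 15, 6, 9, 20, 2]
sift down from index 0:
  4 vs larger child 29 at index 1, swap → [29, 4, 24, 15, 6, 9, 20, 2]
  4 vs larger child 15 at index 3, swap → [29, 15, 24, 4, 6, 9, 20, 2]
resulting array: [29, 15, 24, 4, 6, 9, 20, 2]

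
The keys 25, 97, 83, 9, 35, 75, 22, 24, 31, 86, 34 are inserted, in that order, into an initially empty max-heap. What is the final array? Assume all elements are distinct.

Insert 25:
  append 25 at index 0 → [25] (no swap needed)
Insert 97:
  append 97 at index 1 → [25, 97]
  97 > parent 25 at index 0, swap → [97, 25]
Insert 83:
  append 83 at index 2 → [97, 25, 83] (no swap needed)
Insert 9:
  append 9 at index 3 → [97, 25, 83, 9] (no swap needed)
Insert 35:
  append 35 at index 4 → [97, 25, 83, 9, 35]
  35 > parent 25 at index 1, swap → [97, 35, 83, 9, 25]
Insert 75:
  append 75 at index 5 → [97, 35, 83, 9, 25, 75] (no swap needed)
Insert 22:
  append 22 at index 6 → [97, 35, 83, 9, 25, 75, 22] (no swap needed)
Insert 24:
  append 24 at index 7 → [97, 35, 83, 9, 25, 75, 22, 24]
  24 > parent 9 at index 3, swap → [97, 35, 83, 24, 25, 75, 22, 9]
Insert 31:
  append 31 at index 8 → [97, 35, 83, 24, 25, 75, 22, 9, 31]
  31 > parent 24 at index 3, swap → [97, 35, 83, 31, 25, 75, 22, 9, 24]
Insert 86:
  append 86 at index 9 → [97, 35, 83, 31, 25, 75, 22, 9, 24, 86]
  86 > parent 25 at index 4, swap → [97, 35, 83, 31, 86, 75, 22, 9, 24, 25]
  86 > parent 35 at index 1, swap → [97, 86, 83, 31, 35, 75, 22, 9, 24, 25]
Insert 34:
  append 34 at index 10 → [97, 86, 83, 31, 35, 75, 22, 9, 24, 25, 34] (no swap needed)

[97, 86, 83, 31, 35, 75, 22, 9, 24, 25, 34]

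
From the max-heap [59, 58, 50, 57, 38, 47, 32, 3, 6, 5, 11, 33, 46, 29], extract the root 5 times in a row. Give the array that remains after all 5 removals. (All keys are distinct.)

[46, 38, 33, 29, 5, 11, 32, 3, 6]

extract-max #1 returns 59:
  remove root 59; move last element 29 to root → [29, 58, 50, 57, 38, 47, 32, 3, 6, 5, 11, 33, 46]
  29 vs larger child 58 at index 1, swap → [58, 29, 50, 57, 38, 47, 32, 3, 6, 5, 11, 33, 46]
  29 vs larger child 57 at index 3, swap → [58, 57, 50, 29, 38, 47, 32, 3, 6, 5, 11, 33, 46]
extract-max #2 returns 58:
  remove root 58; move last element 46 to root → [46, 57, 50, 29, 38, 47, 32, 3, 6, 5, 11, 33]
  46 vs larger child 57 at index 1, swap → [57, 46, 50, 29, 38, 47, 32, 3, 6, 5, 11, 33]
extract-max #3 returns 57:
  remove root 57; move last element 33 to root → [33, 46, 50, 29, 38, 47, 32, 3, 6, 5, 11]
  33 vs larger child 50 at index 2, swap → [50, 46, 33, 29, 38, 47, 32, 3, 6, 5, 11]
  33 vs larger child 47 at index 5, swap → [50, 46, 47, 29, 38, 33, 32, 3, 6, 5, 11]
extract-max #4 returns 50:
  remove root 50; move last element 11 to root → [11, 46, 47, 29, 38, 33, 32, 3, 6, 5]
  11 vs larger child 47 at index 2, swap → [47, 46, 11, 29, 38, 33, 32, 3, 6, 5]
  11 vs larger child 33 at index 5, swap → [47, 46, 33, 29, 38, 11, 32, 3, 6, 5]
extract-max #5 returns 47:
  remove root 47; move last element 5 to root → [5, 46, 33, 29, 38, 11, 32, 3, 6]
  5 vs larger child 46 at index 1, swap → [46, 5, 33, 29, 38, 11, 32, 3, 6]
  5 vs larger child 38 at index 4, swap → [46, 38, 33, 29, 5, 11, 32, 3, 6]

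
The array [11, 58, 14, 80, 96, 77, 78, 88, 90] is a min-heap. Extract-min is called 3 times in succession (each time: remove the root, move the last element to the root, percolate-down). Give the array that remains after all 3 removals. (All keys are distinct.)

extract-min #1 returns 11:
  remove root 11; move last element 90 to root → [90, 58, 14, 80, 96, 77, 78, 88]
  90 vs smaller child 14 at index 2, swap → [14, 58, 90, 80, 96, 77, 78, 88]
  90 vs smaller child 77 at index 5, swap → [14, 58, 77, 80, 96, 90, 78, 88]
extract-min #2 returns 14:
  remove root 14; move last element 88 to root → [88, 58, 77, 80, 96, 90, 78]
  88 vs smaller child 58 at index 1, swap → [58, 88, 77, 80, 96, 90, 78]
  88 vs smaller child 80 at index 3, swap → [58, 80, 77, 88, 96, 90, 78]
extract-min #3 returns 58:
  remove root 58; move last element 78 to root → [78, 80, 77, 88, 96, 90]
  78 vs smaller child 77 at index 2, swap → [77, 80, 78, 88, 96, 90]

[77, 80, 78, 88, 96, 90]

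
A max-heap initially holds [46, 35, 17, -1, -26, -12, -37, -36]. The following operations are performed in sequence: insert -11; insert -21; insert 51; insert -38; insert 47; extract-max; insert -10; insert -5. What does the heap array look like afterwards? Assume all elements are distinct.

[47, 46, 17, -1, 35, -10, -5, -36, -11, -26, -21, -38, -12, -37]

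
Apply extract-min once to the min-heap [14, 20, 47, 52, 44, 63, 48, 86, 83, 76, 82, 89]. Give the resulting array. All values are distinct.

remove root 14; move last element 89 to root → [89, 20, 47, 52, 44, 63, 48, 86, 83, 76, 82]
89 vs smaller child 20 at index 1, swap → [20, 89, 47, 52, 44, 63, 48, 86, 83, 76, 82]
89 vs smaller child 44 at index 4, swap → [20, 44, 47, 52, 89, 63, 48, 86, 83, 76, 82]
89 vs smaller child 76 at index 9, swap → [20, 44, 47, 52, 76, 63, 48, 86, 83, 89, 82]

[20, 44, 47, 52, 76, 63, 48, 86, 83, 89, 82]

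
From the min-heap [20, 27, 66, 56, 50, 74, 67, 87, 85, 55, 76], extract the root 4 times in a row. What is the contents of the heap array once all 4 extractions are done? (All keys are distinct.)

extract-min #1 returns 20:
  remove root 20; move last element 76 to root → [76, 27, 66, 56, 50, 74, 67, 87, 85, 55]
  76 vs smaller child 27 at index 1, swap → [27, 76, 66, 56, 50, 74, 67, 87, 85, 55]
  76 vs smaller child 50 at index 4, swap → [27, 50, 66, 56, 76, 74, 67, 87, 85, 55]
  76 vs only child 55 at index 9, swap → [27, 50, 66, 56, 55, 74, 67, 87, 85, 76]
extract-min #2 returns 27:
  remove root 27; move last element 76 to root → [76, 50, 66, 56, 55, 74, 67, 87, 85]
  76 vs smaller child 50 at index 1, swap → [50, 76, 66, 56, 55, 74, 67, 87, 85]
  76 vs smaller child 55 at index 4, swap → [50, 55, 66, 56, 76, 74, 67, 87, 85]
extract-min #3 returns 50:
  remove root 50; move last element 85 to root → [85, 55, 66, 56, 76, 74, 67, 87]
  85 vs smaller child 55 at index 1, swap → [55, 85, 66, 56, 76, 74, 67, 87]
  85 vs smaller child 56 at index 3, swap → [55, 56, 66, 85, 76, 74, 67, 87]
extract-min #4 returns 55:
  remove root 55; move last element 87 to root → [87, 56, 66, 85, 76, 74, 67]
  87 vs smaller child 56 at index 1, swap → [56, 87, 66, 85, 76, 74, 67]
  87 vs smaller child 76 at index 4, swap → [56, 76, 66, 85, 87, 74, 67]

[56, 76, 66, 85, 87, 74, 67]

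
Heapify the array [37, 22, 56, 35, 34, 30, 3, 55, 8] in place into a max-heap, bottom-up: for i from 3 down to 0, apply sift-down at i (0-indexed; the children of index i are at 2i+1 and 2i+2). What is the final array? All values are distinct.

[56, 55, 37, 35, 34, 30, 3, 22, 8]

sift down from index 3:
  35 vs larger child 55 at index 7, swap → [37, 22, 56, 55, 34, 30, 3, 35, 8]
sift down from index 2: already satisfies heap property
sift down from index 1:
  22 vs larger child 55 at index 3, swap → [37, 55, 56, 22, 34, 30, 3, 35, 8]
  22 vs larger child 35 at index 7, swap → [37, 55, 56, 35, 34, 30, 3, 22, 8]
sift down from index 0:
  37 vs larger child 56 at index 2, swap → [56, 55, 37, 35, 34, 30, 3, 22, 8]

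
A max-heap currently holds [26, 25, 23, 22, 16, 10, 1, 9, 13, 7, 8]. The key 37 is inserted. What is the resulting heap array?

[37, 25, 26, 22, 16, 23, 1, 9, 13, 7, 8, 10]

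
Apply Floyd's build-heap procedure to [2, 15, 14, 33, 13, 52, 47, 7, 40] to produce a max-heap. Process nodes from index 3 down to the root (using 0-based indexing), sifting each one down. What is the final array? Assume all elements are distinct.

sift down from index 3:
  33 vs larger child 40 at index 8, swap → [2, 15, 14, 40, 13, 52, 47, 7, 33]
sift down from index 2:
  14 vs larger child 52 at index 5, swap → [2, 15, 52, 40, 13, 14, 47, 7, 33]
sift down from index 1:
  15 vs larger child 40 at index 3, swap → [2, 40, 52, 15, 13, 14, 47, 7, 33]
  15 vs larger child 33 at index 8, swap → [2, 40, 52, 33, 13, 14, 47, 7, 15]
sift down from index 0:
  2 vs larger child 52 at index 2, swap → [52, 40, 2, 33, 13, 14, 47, 7, 15]
  2 vs larger child 47 at index 6, swap → [52, 40, 47, 33, 13, 14, 2, 7, 15]

[52, 40, 47, 33, 13, 14, 2, 7, 15]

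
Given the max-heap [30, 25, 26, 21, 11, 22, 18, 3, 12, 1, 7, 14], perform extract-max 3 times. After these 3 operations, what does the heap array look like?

[22, 21, 18, 12, 11, 14, 1, 3, 7]

extract-max #1 returns 30:
  remove root 30; move last element 14 to root → [14, 25, 26, 21, 11, 22, 18, 3, 12, 1, 7]
  14 vs larger child 26 at index 2, swap → [26, 25, 14, 21, 11, 22, 18, 3, 12, 1, 7]
  14 vs larger child 22 at index 5, swap → [26, 25, 22, 21, 11, 14, 18, 3, 12, 1, 7]
extract-max #2 returns 26:
  remove root 26; move last element 7 to root → [7, 25, 22, 21, 11, 14, 18, 3, 12, 1]
  7 vs larger child 25 at index 1, swap → [25, 7, 22, 21, 11, 14, 18, 3, 12, 1]
  7 vs larger child 21 at index 3, swap → [25, 21, 22, 7, 11, 14, 18, 3, 12, 1]
  7 vs larger child 12 at index 8, swap → [25, 21, 22, 12, 11, 14, 18, 3, 7, 1]
extract-max #3 returns 25:
  remove root 25; move last element 1 to root → [1, 21, 22, 12, 11, 14, 18, 3, 7]
  1 vs larger child 22 at index 2, swap → [22, 21, 1, 12, 11, 14, 18, 3, 7]
  1 vs larger child 18 at index 6, swap → [22, 21, 18, 12, 11, 14, 1, 3, 7]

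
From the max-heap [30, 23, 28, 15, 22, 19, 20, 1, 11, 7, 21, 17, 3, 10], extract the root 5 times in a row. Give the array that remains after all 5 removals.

extract-max #1 returns 30:
  remove root 30; move last element 10 to root → [10, 23, 28, 15, 22, 19, 20, 1, 11, 7, 21, 17, 3]
  10 vs larger child 28 at index 2, swap → [28, 23, 10, 15, 22, 19, 20, 1, 11, 7, 21, 17, 3]
  10 vs larger child 20 at index 6, swap → [28, 23, 20, 15, 22, 19, 10, 1, 11, 7, 21, 17, 3]
extract-max #2 returns 28:
  remove root 28; move last element 3 to root → [3, 23, 20, 15, 22, 19, 10, 1, 11, 7, 21, 17]
  3 vs larger child 23 at index 1, swap → [23, 3, 20, 15, 22, 19, 10, 1, 11, 7, 21, 17]
  3 vs larger child 22 at index 4, swap → [23, 22, 20, 15, 3, 19, 10, 1, 11, 7, 21, 17]
  3 vs larger child 21 at index 10, swap → [23, 22, 20, 15, 21, 19, 10, 1, 11, 7, 3, 17]
extract-max #3 returns 23:
  remove root 23; move last element 17 to root → [17, 22, 20, 15, 21, 19, 10, 1, 11, 7, 3]
  17 vs larger child 22 at index 1, swap → [22, 17, 20, 15, 21, 19, 10, 1, 11, 7, 3]
  17 vs larger child 21 at index 4, swap → [22, 21, 20, 15, 17, 19, 10, 1, 11, 7, 3]
extract-max #4 returns 22:
  remove root 22; move last element 3 to root → [3, 21, 20, 15, 17, 19, 10, 1, 11, 7]
  3 vs larger child 21 at index 1, swap → [21, 3, 20, 15, 17, 19, 10, 1, 11, 7]
  3 vs larger child 17 at index 4, swap → [21, 17, 20, 15, 3, 19, 10, 1, 11, 7]
  3 vs only child 7 at index 9, swap → [21, 17, 20, 15, 7, 19, 10, 1, 11, 3]
extract-max #5 returns 21:
  remove root 21; move last element 3 to root → [3, 17, 20, 15, 7, 19, 10, 1, 11]
  3 vs larger child 20 at index 2, swap → [20, 17, 3, 15, 7, 19, 10, 1, 11]
  3 vs larger child 19 at index 5, swap → [20, 17, 19, 15, 7, 3, 10, 1, 11]

[20, 17, 19, 15, 7, 3, 10, 1, 11]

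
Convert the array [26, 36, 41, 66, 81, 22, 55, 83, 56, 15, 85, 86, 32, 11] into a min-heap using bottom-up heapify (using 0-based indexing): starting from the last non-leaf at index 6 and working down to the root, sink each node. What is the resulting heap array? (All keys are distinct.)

[11, 15, 22, 56, 36, 26, 41, 83, 66, 81, 85, 86, 32, 55]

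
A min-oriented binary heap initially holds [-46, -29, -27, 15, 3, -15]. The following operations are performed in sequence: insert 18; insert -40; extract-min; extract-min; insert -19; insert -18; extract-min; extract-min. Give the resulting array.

[-19, -18, -15, 3, 18, 15]

insert 18:
  append 18 at index 6 → [-46, -29, -27, 15, 3, -15, 18] (no swap needed)
insert -40:
  append -40 at index 7 → [-46, -29, -27, 15, 3, -15, 18, -40]
  -40 < parent 15 at index 3, swap → [-46, -29, -27, -40, 3, -15, 18, 15]
  -40 < parent -29 at index 1, swap → [-46, -40, -27, -29, 3, -15, 18, 15]
extract-min → returns -46:
  remove root -46; move last element 15 to root → [15, -40, -27, -29, 3, -15, 18]
  15 vs smaller child -40 at index 1, swap → [-40, 15, -27, -29, 3, -15, 18]
  15 vs smaller child -29 at index 3, swap → [-40, -29, -27, 15, 3, -15, 18]
extract-min → returns -40:
  remove root -40; move last element 18 to root → [18, -29, -27, 15, 3, -15]
  18 vs smaller child -29 at index 1, swap → [-29, 18, -27, 15, 3, -15]
  18 vs smaller child 3 at index 4, swap → [-29, 3, -27, 15, 18, -15]
insert -19:
  append -19 at index 6 → [-29, 3, -27, 15, 18, -15, -19] (no swap needed)
insert -18:
  append -18 at index 7 → [-29, 3, -27, 15, 18, -15, -19, -18]
  -18 < parent 15 at index 3, swap → [-29, 3, -27, -18, 18, -15, -19, 15]
  -18 < parent 3 at index 1, swap → [-29, -18, -27, 3, 18, -15, -19, 15]
extract-min → returns -29:
  remove root -29; move last element 15 to root → [15, -18, -27, 3, 18, -15, -19]
  15 vs smaller child -27 at index 2, swap → [-27, -18, 15, 3, 18, -15, -19]
  15 vs smaller child -19 at index 6, swap → [-27, -18, -19, 3, 18, -15, 15]
extract-min → returns -27:
  remove root -27; move last element 15 to root → [15, -18, -19, 3, 18, -15]
  15 vs smaller child -19 at index 2, swap → [-19, -18, 15, 3, 18, -15]
  15 vs only child -15 at index 5, swap → [-19, -18, -15, 3, 18, 15]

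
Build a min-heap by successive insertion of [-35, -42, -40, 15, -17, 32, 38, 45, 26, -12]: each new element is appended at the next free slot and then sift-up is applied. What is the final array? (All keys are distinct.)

[-42, -35, -40, 15, -17, 32, 38, 45, 26, -12]

Insert -35:
  append -35 at index 0 → [-35] (no swap needed)
Insert -42:
  append -42 at index 1 → [-35, -42]
  -42 < parent -35 at index 0, swap → [-42, -35]
Insert -40:
  append -40 at index 2 → [-42, -35, -40] (no swap needed)
Insert 15:
  append 15 at index 3 → [-42, -35, -40, 15] (no swap needed)
Insert -17:
  append -17 at index 4 → [-42, -35, -40, 15, -17] (no swap needed)
Insert 32:
  append 32 at index 5 → [-42, -35, -40, 15, -17, 32] (no swap needed)
Insert 38:
  append 38 at index 6 → [-42, -35, -40, 15, -17, 32, 38] (no swap needed)
Insert 45:
  append 45 at index 7 → [-42, -35, -40, 15, -17, 32, 38, 45] (no swap needed)
Insert 26:
  append 26 at index 8 → [-42, -35, -40, 15, -17, 32, 38, 45, 26] (no swap needed)
Insert -12:
  append -12 at index 9 → [-42, -35, -40, 15, -17, 32, 38, 45, 26, -12] (no swap needed)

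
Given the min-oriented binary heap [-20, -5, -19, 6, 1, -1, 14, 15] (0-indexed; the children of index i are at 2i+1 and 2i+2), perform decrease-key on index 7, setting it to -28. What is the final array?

[-28, -20, -19, -5, 1, -1, 14, 6]

set index 7 from 15 to -28 → [-20, -5, -19, 6, 1, -1, 14, -28]
-28 < parent 6 at index 3, swap → [-20, -5, -19, -28, 1, -1, 14, 6]
-28 < parent -5 at index 1, swap → [-20, -28, -19, -5, 1, -1, 14, 6]
-28 < parent -20 at index 0, swap → [-28, -20, -19, -5, 1, -1, 14, 6]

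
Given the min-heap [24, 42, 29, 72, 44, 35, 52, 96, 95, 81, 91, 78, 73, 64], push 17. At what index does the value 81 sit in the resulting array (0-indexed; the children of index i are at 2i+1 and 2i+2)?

append 17 at index 14 → [24, 42, 29, 72, 44, 35, 52, 96, 95, 81, 91, 78, 73, 64, 17]
17 < parent 52 at index 6, swap → [24, 42, 29, 72, 44, 35, 17, 96, 95, 81, 91, 78, 73, 64, 52]
17 < parent 29 at index 2, swap → [24, 42, 17, 72, 44, 35, 29, 96, 95, 81, 91, 78, 73, 64, 52]
17 < parent 24 at index 0, swap → [17, 42, 24, 72, 44, 35, 29, 96, 95, 81, 91, 78, 73, 64, 52]
resulting array: [17, 42, 24, 72, 44, 35, 29, 96, 95, 81, 91, 78, 73, 64, 52]

9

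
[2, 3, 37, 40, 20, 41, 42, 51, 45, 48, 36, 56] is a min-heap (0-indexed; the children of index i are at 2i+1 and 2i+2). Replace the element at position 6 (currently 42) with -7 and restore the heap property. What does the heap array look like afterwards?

set index 6 from 42 to -7 → [2, 3, 37, 40, 20, 41, -7, 51, 45, 48, 36, 56]
-7 < parent 37 at index 2, swap → [2, 3, -7, 40, 20, 41, 37, 51, 45, 48, 36, 56]
-7 < parent 2 at index 0, swap → [-7, 3, 2, 40, 20, 41, 37, 51, 45, 48, 36, 56]

[-7, 3, 2, 40, 20, 41, 37, 51, 45, 48, 36, 56]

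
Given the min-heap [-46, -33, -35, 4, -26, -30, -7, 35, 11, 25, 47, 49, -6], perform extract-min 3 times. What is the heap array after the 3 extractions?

extract-min #1 returns -46:
  remove root -46; move last element -6 to root → [-6, -33, -35, 4, -26, -30, -7, 35, 11, 25, 47, 49]
  -6 vs smaller child -35 at index 2, swap → [-35, -33, -6, 4, -26, -30, -7, 35, 11, 25, 47, 49]
  -6 vs smaller child -30 at index 5, swap → [-35, -33, -30, 4, -26, -6, -7, 35, 11, 25, 47, 49]
extract-min #2 returns -35:
  remove root -35; move last element 49 to root → [49, -33, -30, 4, -26, -6, -7, 35, 11, 25, 47]
  49 vs smaller child -33 at index 1, swap → [-33, 49, -30, 4, -26, -6, -7, 35, 11, 25, 47]
  49 vs smaller child -26 at index 4, swap → [-33, -26, -30, 4, 49, -6, -7, 35, 11, 25, 47]
  49 vs smaller child 25 at index 9, swap → [-33, -26, -30, 4, 25, -6, -7, 35, 11, 49, 47]
extract-min #3 returns -33:
  remove root -33; move last element 47 to root → [47, -26, -30, 4, 25, -6, -7, 35, 11, 49]
  47 vs smaller child -30 at index 2, swap → [-30, -26, 47, 4, 25, -6, -7, 35, 11, 49]
  47 vs smaller child -7 at index 6, swap → [-30, -26, -7, 4, 25, -6, 47, 35, 11, 49]

[-30, -26, -7, 4, 25, -6, 47, 35, 11, 49]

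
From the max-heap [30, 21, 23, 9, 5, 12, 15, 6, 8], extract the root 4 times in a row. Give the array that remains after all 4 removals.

[12, 9, 8, 6, 5]

extract-max #1 returns 30:
  remove root 30; move last element 8 to root → [8, 21, 23, 9, 5, 12, 15, 6]
  8 vs larger child 23 at index 2, swap → [23, 21, 8, 9, 5, 12, 15, 6]
  8 vs larger child 15 at index 6, swap → [23, 21, 15, 9, 5, 12, 8, 6]
extract-max #2 returns 23:
  remove root 23; move last element 6 to root → [6, 21, 15, 9, 5, 12, 8]
  6 vs larger child 21 at index 1, swap → [21, 6, 15, 9, 5, 12, 8]
  6 vs larger child 9 at index 3, swap → [21, 9, 15, 6, 5, 12, 8]
extract-max #3 returns 21:
  remove root 21; move last element 8 to root → [8, 9, 15, 6, 5, 12]
  8 vs larger child 15 at index 2, swap → [15, 9, 8, 6, 5, 12]
  8 vs only child 12 at index 5, swap → [15, 9, 12, 6, 5, 8]
extract-max #4 returns 15:
  remove root 15; move last element 8 to root → [8, 9, 12, 6, 5]
  8 vs larger child 12 at index 2, swap → [12, 9, 8, 6, 5]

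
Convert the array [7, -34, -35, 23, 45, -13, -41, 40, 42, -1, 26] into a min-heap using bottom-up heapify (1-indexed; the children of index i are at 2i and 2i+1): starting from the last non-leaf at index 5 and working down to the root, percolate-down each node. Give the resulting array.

[-41, -34, -35, 23, -1, -13, 7, 40, 42, 45, 26]

sift down from index 5:
  45 vs smaller child -1 at index 10, swap → [7, -34, -35, 23, -1, -13, -41, 40, 42, 45, 26]
sift down from index 4: already satisfies heap property
sift down from index 3:
  -35 vs smaller child -41 at index 7, swap → [7, -34, -41, 23, -1, -13, -35, 40, 42, 45, 26]
sift down from index 2: already satisfies heap property
sift down from index 1:
  7 vs smaller child -41 at index 3, swap → [-41, -34, 7, 23, -1, -13, -35, 40, 42, 45, 26]
  7 vs smaller child -35 at index 7, swap → [-41, -34, -35, 23, -1, -13, 7, 40, 42, 45, 26]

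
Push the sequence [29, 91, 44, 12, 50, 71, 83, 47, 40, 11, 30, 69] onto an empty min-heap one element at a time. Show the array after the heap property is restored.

Insert 29:
  append 29 at index 0 → [29] (no swap needed)
Insert 91:
  append 91 at index 1 → [29, 91] (no swap needed)
Insert 44:
  append 44 at index 2 → [29, 91, 44] (no swap needed)
Insert 12:
  append 12 at index 3 → [29, 91, 44, 12]
  12 < parent 91 at index 1, swap → [29, 12, 44, 91]
  12 < parent 29 at index 0, swap → [12, 29, 44, 91]
Insert 50:
  append 50 at index 4 → [12, 29, 44, 91, 50] (no swap needed)
Insert 71:
  append 71 at index 5 → [12, 29, 44, 91, 50, 71] (no swap needed)
Insert 83:
  append 83 at index 6 → [12, 29, 44, 91, 50, 71, 83] (no swap needed)
Insert 47:
  append 47 at index 7 → [12, 29, 44, 91, 50, 71, 83, 47]
  47 < parent 91 at index 3, swap → [12, 29, 44, 47, 50, 71, 83, 91]
Insert 40:
  append 40 at index 8 → [12, 29, 44, 47, 50, 71, 83, 91, 40]
  40 < parent 47 at index 3, swap → [12, 29, 44, 40, 50, 71, 83, 91, 47]
Insert 11:
  append 11 at index 9 → [12, 29, 44, 40, 50, 71, 83, 91, 47, 11]
  11 < parent 50 at index 4, swap → [12, 29, 44, 40, 11, 71, 83, 91, 47, 50]
  11 < parent 29 at index 1, swap → [12, 11, 44, 40, 29, 71, 83, 91, 47, 50]
  11 < parent 12 at index 0, swap → [11, 12, 44, 40, 29, 71, 83, 91, 47, 50]
Insert 30:
  append 30 at index 10 → [11, 12, 44, 40, 29, 71, 83, 91, 47, 50, 30] (no swap needed)
Insert 69:
  append 69 at index 11 → [11, 12, 44, 40, 29, 71, 83, 91, 47, 50, 30, 69]
  69 < parent 71 at index 5, swap → [11, 12, 44, 40, 29, 69, 83, 91, 47, 50, 30, 71]

[11, 12, 44, 40, 29, 69, 83, 91, 47, 50, 30, 71]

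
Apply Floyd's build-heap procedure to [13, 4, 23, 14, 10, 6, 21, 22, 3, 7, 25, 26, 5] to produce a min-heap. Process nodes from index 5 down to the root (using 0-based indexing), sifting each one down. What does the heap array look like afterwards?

sift down from index 5:
  6 vs smaller child 5 at index 12, swap → [13, 4, 23, 14, 10, 5, 21, 22, 3, 7, 25, 26, 6]
sift down from index 4:
  10 vs smaller child 7 at index 9, swap → [13, 4, 23, 14, 7, 5, 21, 22, 3, 10, 25, 26, 6]
sift down from index 3:
  14 vs smaller child 3 at index 8, swap → [13, 4, 23, 3, 7, 5, 21, 22, 14, 10, 25, 26, 6]
sift down from index 2:
  23 vs smaller child 5 at index 5, swap → [13, 4, 5, 3, 7, 23, 21, 22, 14, 10, 25, 26, 6]
  23 vs smaller child 6 at index 12, swap → [13, 4, 5, 3, 7, 6, 21, 22, 14, 10, 25, 26, 23]
sift down from index 1:
  4 vs smaller child 3 at index 3, swap → [13, 3, 5, 4, 7, 6, 21, 22, 14, 10, 25, 26, 23]
sift down from index 0:
  13 vs smaller child 3 at index 1, swap → [3, 13, 5, 4, 7, 6, 21, 22, 14, 10, 25, 26, 23]
  13 vs smaller child 4 at index 3, swap → [3, 4, 5, 13, 7, 6, 21, 22, 14, 10, 25, 26, 23]

[3, 4, 5, 13, 7, 6, 21, 22, 14, 10, 25, 26, 23]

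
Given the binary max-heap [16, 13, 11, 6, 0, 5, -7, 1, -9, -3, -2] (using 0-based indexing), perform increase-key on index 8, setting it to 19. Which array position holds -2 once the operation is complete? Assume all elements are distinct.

set index 8 from -9 to 19 → [16, 13, 11, 6, 0, 5, -7, 1, 19, -3, -2]
19 > parent 6 at index 3, swap → [16, 13, 11, 19, 0, 5, -7, 1, 6, -3, -2]
19 > parent 13 at index 1, swap → [16, 19, 11, 13, 0, 5, -7, 1, 6, -3, -2]
19 > parent 16 at index 0, swap → [19, 16, 11, 13, 0, 5, -7, 1, 6, -3, -2]
resulting array: [19, 16, 11, 13, 0, 5, -7, 1, 6, -3, -2]

10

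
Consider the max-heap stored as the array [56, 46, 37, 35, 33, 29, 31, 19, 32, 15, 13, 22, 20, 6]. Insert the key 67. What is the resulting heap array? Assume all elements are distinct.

[67, 46, 56, 35, 33, 29, 37, 19, 32, 15, 13, 22, 20, 6, 31]

append 67 at index 14 → [56, 46, 37, 35, 33, 29, 31, 19, 32, 15, 13, 22, 20, 6, 67]
67 > parent 31 at index 6, swap → [56, 46, 37, 35, 33, 29, 67, 19, 32, 15, 13, 22, 20, 6, 31]
67 > parent 37 at index 2, swap → [56, 46, 67, 35, 33, 29, 37, 19, 32, 15, 13, 22, 20, 6, 31]
67 > parent 56 at index 0, swap → [67, 46, 56, 35, 33, 29, 37, 19, 32, 15, 13, 22, 20, 6, 31]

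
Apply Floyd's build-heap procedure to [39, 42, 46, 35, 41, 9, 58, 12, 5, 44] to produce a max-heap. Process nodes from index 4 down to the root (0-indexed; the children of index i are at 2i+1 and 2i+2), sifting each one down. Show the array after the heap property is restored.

[58, 44, 46, 35, 42, 9, 39, 12, 5, 41]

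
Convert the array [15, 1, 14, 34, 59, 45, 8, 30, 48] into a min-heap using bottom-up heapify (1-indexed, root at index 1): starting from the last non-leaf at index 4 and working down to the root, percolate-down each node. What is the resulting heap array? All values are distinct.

[1, 15, 8, 30, 59, 45, 14, 34, 48]

sift down from index 4:
  34 vs smaller child 30 at index 8, swap → [15, 1, 14, 30, 59, 45, 8, 34, 48]
sift down from index 3:
  14 vs smaller child 8 at index 7, swap → [15, 1, 8, 30, 59, 45, 14, 34, 48]
sift down from index 2: already satisfies heap property
sift down from index 1:
  15 vs smaller child 1 at index 2, swap → [1, 15, 8, 30, 59, 45, 14, 34, 48]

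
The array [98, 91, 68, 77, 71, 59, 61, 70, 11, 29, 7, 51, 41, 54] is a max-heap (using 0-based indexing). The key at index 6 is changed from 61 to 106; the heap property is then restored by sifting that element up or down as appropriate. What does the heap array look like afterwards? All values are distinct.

[106, 91, 98, 77, 71, 59, 68, 70, 11, 29, 7, 51, 41, 54]

set index 6 from 61 to 106 → [98, 91, 68, 77, 71, 59, 106, 70, 11, 29, 7, 51, 41, 54]
106 > parent 68 at index 2, swap → [98, 91, 106, 77, 71, 59, 68, 70, 11, 29, 7, 51, 41, 54]
106 > parent 98 at index 0, swap → [106, 91, 98, 77, 71, 59, 68, 70, 11, 29, 7, 51, 41, 54]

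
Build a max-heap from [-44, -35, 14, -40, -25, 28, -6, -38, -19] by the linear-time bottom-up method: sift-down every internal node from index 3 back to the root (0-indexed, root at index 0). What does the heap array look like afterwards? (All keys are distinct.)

[28, -19, 14, -35, -25, -44, -6, -38, -40]

sift down from index 3:
  -40 vs larger child -19 at index 8, swap → [-44, -35, 14, -19, -25, 28, -6, -38, -40]
sift down from index 2:
  14 vs larger child 28 at index 5, swap → [-44, -35, 28, -19, -25, 14, -6, -38, -40]
sift down from index 1:
  -35 vs larger child -19 at index 3, swap → [-44, -19, 28, -35, -25, 14, -6, -38, -40]
sift down from index 0:
  -44 vs larger child 28 at index 2, swap → [28, -19, -44, -35, -25, 14, -6, -38, -40]
  -44 vs larger child 14 at index 5, swap → [28, -19, 14, -35, -25, -44, -6, -38, -40]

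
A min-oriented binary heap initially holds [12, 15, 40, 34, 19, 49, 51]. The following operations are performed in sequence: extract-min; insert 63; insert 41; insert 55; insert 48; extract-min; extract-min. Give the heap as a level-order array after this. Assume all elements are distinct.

[34, 41, 40, 51, 48, 49, 63, 55]

extract-min → returns 12:
  remove root 12; move last element 51 to root → [51, 15, 40, 34, 19, 49]
  51 vs smaller child 15 at index 1, swap → [15, 51, 40, 34, 19, 49]
  51 vs smaller child 19 at index 4, swap → [15, 19, 40, 34, 51, 49]
insert 63:
  append 63 at index 6 → [15, 19, 40, 34, 51, 49, 63] (no swap needed)
insert 41:
  append 41 at index 7 → [15, 19, 40, 34, 51, 49, 63, 41] (no swap needed)
insert 55:
  append 55 at index 8 → [15, 19, 40, 34, 51, 49, 63, 41, 55] (no swap needed)
insert 48:
  append 48 at index 9 → [15, 19, 40, 34, 51, 49, 63, 41, 55, 48]
  48 < parent 51 at index 4, swap → [15, 19, 40, 34, 48, 49, 63, 41, 55, 51]
extract-min → returns 15:
  remove root 15; move last element 51 to root → [51, 19, 40, 34, 48, 49, 63, 41, 55]
  51 vs smaller child 19 at index 1, swap → [19, 51, 40, 34, 48, 49, 63, 41, 55]
  51 vs smaller child 34 at index 3, swap → [19, 34, 40, 51, 48, 49, 63, 41, 55]
  51 vs smaller child 41 at index 7, swap → [19, 34, 40, 41, 48, 49, 63, 51, 55]
extract-min → returns 19:
  remove root 19; move last element 55 to root → [55, 34, 40, 41, 48, 49, 63, 51]
  55 vs smaller child 34 at index 1, swap → [34, 55, 40, 41, 48, 49, 63, 51]
  55 vs smaller child 41 at index 3, swap → [34, 41, 40, 55, 48, 49, 63, 51]
  55 vs only child 51 at index 7, swap → [34, 41, 40, 51, 48, 49, 63, 55]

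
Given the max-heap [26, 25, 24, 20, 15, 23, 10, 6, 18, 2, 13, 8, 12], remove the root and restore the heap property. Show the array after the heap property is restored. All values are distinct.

[25, 20, 24, 18, 15, 23, 10, 6, 12, 2, 13, 8]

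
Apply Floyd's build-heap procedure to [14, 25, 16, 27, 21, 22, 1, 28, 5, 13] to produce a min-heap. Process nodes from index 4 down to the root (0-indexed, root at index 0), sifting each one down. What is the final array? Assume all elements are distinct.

[1, 5, 14, 25, 13, 22, 16, 28, 27, 21]

sift down from index 4:
  21 vs only child 13 at index 9, swap → [14, 25, 16, 27, 13, 22, 1, 28, 5, 21]
sift down from index 3:
  27 vs smaller child 5 at index 8, swap → [14, 25, 16, 5, 13, 22, 1, 28, 27, 21]
sift down from index 2:
  16 vs smaller child 1 at index 6, swap → [14, 25, 1, 5, 13, 22, 16, 28, 27, 21]
sift down from index 1:
  25 vs smaller child 5 at index 3, swap → [14, 5, 1, 25, 13, 22, 16, 28, 27, 21]
sift down from index 0:
  14 vs smaller child 1 at index 2, swap → [1, 5, 14, 25, 13, 22, 16, 28, 27, 21]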